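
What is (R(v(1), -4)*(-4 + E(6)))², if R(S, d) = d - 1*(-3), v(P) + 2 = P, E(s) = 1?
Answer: 9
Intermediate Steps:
v(P) = -2 + P
R(S, d) = 3 + d (R(S, d) = d + 3 = 3 + d)
(R(v(1), -4)*(-4 + E(6)))² = ((3 - 4)*(-4 + 1))² = (-1*(-3))² = 3² = 9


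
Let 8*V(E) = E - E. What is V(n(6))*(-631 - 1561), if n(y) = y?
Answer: 0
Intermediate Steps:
V(E) = 0 (V(E) = (E - E)/8 = (1/8)*0 = 0)
V(n(6))*(-631 - 1561) = 0*(-631 - 1561) = 0*(-2192) = 0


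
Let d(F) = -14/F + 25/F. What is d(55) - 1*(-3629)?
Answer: 18146/5 ≈ 3629.2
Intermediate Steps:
d(F) = 11/F
d(55) - 1*(-3629) = 11/55 - 1*(-3629) = 11*(1/55) + 3629 = ⅕ + 3629 = 18146/5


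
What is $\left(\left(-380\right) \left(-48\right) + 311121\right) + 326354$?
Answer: $655715$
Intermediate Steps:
$\left(\left(-380\right) \left(-48\right) + 311121\right) + 326354 = \left(18240 + 311121\right) + 326354 = 329361 + 326354 = 655715$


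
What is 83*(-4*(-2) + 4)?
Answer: 996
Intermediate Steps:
83*(-4*(-2) + 4) = 83*(8 + 4) = 83*12 = 996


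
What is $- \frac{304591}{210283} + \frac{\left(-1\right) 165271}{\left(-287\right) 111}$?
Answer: $\frac{610983566}{163389891} \approx 3.7394$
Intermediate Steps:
$- \frac{304591}{210283} + \frac{\left(-1\right) 165271}{\left(-287\right) 111} = \left(-304591\right) \frac{1}{210283} - \frac{165271}{-31857} = - \frac{304591}{210283} - - \frac{4031}{777} = - \frac{304591}{210283} + \frac{4031}{777} = \frac{610983566}{163389891}$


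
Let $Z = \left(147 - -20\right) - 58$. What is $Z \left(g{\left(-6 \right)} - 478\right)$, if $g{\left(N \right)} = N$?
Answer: $-52756$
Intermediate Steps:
$Z = 109$ ($Z = \left(147 + 20\right) - 58 = 167 - 58 = 109$)
$Z \left(g{\left(-6 \right)} - 478\right) = 109 \left(-6 - 478\right) = 109 \left(-484\right) = -52756$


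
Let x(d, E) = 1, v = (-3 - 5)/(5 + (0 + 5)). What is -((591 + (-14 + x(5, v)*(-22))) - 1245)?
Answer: 690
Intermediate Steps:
v = -⅘ (v = -8/(5 + 5) = -8/10 = -8*⅒ = -⅘ ≈ -0.80000)
-((591 + (-14 + x(5, v)*(-22))) - 1245) = -((591 + (-14 + 1*(-22))) - 1245) = -((591 + (-14 - 22)) - 1245) = -((591 - 36) - 1245) = -(555 - 1245) = -1*(-690) = 690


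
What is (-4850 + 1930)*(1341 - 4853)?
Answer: 10255040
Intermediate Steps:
(-4850 + 1930)*(1341 - 4853) = -2920*(-3512) = 10255040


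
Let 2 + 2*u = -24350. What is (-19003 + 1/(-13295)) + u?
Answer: -414524806/13295 ≈ -31179.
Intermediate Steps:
u = -12176 (u = -1 + (½)*(-24350) = -1 - 12175 = -12176)
(-19003 + 1/(-13295)) + u = (-19003 + 1/(-13295)) - 12176 = (-19003 - 1/13295) - 12176 = -252644886/13295 - 12176 = -414524806/13295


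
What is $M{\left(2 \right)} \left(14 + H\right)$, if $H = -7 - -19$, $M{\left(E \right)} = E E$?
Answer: $104$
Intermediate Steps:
$M{\left(E \right)} = E^{2}$
$H = 12$ ($H = -7 + 19 = 12$)
$M{\left(2 \right)} \left(14 + H\right) = 2^{2} \left(14 + 12\right) = 4 \cdot 26 = 104$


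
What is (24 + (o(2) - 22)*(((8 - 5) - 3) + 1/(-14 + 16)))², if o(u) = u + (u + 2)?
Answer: 256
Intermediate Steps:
o(u) = 2 + 2*u (o(u) = u + (2 + u) = 2 + 2*u)
(24 + (o(2) - 22)*(((8 - 5) - 3) + 1/(-14 + 16)))² = (24 + ((2 + 2*2) - 22)*(((8 - 5) - 3) + 1/(-14 + 16)))² = (24 + ((2 + 4) - 22)*((3 - 3) + 1/2))² = (24 + (6 - 22)*(0 + ½))² = (24 - 16*½)² = (24 - 8)² = 16² = 256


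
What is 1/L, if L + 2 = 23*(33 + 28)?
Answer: 1/1401 ≈ 0.00071378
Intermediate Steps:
L = 1401 (L = -2 + 23*(33 + 28) = -2 + 23*61 = -2 + 1403 = 1401)
1/L = 1/1401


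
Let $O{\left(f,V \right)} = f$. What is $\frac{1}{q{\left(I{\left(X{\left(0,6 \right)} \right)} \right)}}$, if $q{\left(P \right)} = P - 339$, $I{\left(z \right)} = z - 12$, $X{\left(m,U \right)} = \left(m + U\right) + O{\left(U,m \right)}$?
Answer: $- \frac{1}{339} \approx -0.0029499$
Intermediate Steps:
$X{\left(m,U \right)} = m + 2 U$ ($X{\left(m,U \right)} = \left(m + U\right) + U = \left(U + m\right) + U = m + 2 U$)
$I{\left(z \right)} = -12 + z$
$q{\left(P \right)} = -339 + P$ ($q{\left(P \right)} = P - 339 = -339 + P$)
$\frac{1}{q{\left(I{\left(X{\left(0,6 \right)} \right)} \right)}} = \frac{1}{-339 + \left(-12 + \left(0 + 2 \cdot 6\right)\right)} = \frac{1}{-339 + \left(-12 + \left(0 + 12\right)\right)} = \frac{1}{-339 + \left(-12 + 12\right)} = \frac{1}{-339 + 0} = \frac{1}{-339} = - \frac{1}{339}$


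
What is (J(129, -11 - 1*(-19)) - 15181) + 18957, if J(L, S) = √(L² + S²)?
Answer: 3776 + √16705 ≈ 3905.2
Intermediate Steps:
(J(129, -11 - 1*(-19)) - 15181) + 18957 = (√(129² + (-11 - 1*(-19))²) - 15181) + 18957 = (√(16641 + (-11 + 19)²) - 15181) + 18957 = (√(16641 + 8²) - 15181) + 18957 = (√(16641 + 64) - 15181) + 18957 = (√16705 - 15181) + 18957 = (-15181 + √16705) + 18957 = 3776 + √16705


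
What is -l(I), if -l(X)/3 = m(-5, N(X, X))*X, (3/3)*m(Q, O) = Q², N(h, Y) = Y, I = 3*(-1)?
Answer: -225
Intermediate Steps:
I = -3
m(Q, O) = Q²
l(X) = -75*X (l(X) = -3*(-5)²*X = -75*X)
-l(I) = -(-75)*(-3) = -1*225 = -225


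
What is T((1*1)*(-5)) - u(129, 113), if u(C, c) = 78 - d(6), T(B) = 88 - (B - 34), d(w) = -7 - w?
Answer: 36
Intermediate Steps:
T(B) = 122 - B (T(B) = 88 - (-34 + B) = 88 + (34 - B) = 122 - B)
u(C, c) = 91 (u(C, c) = 78 - (-7 - 1*6) = 78 - (-7 - 6) = 78 - 1*(-13) = 78 + 13 = 91)
T((1*1)*(-5)) - u(129, 113) = (122 - 1*1*(-5)) - 1*91 = (122 - (-5)) - 91 = (122 - 1*(-5)) - 91 = (122 + 5) - 91 = 127 - 91 = 36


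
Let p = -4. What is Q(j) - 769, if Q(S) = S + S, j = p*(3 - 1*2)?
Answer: -777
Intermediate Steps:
j = -4 (j = -4*(3 - 1*2) = -4*(3 - 2) = -4*1 = -4)
Q(S) = 2*S
Q(j) - 769 = 2*(-4) - 769 = -8 - 769 = -777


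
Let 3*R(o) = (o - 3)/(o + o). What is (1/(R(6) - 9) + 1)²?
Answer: 9025/11449 ≈ 0.78828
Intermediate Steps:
R(o) = (-3 + o)/(6*o) (R(o) = ((o - 3)/(o + o))/3 = ((-3 + o)/((2*o)))/3 = ((-3 + o)*(1/(2*o)))/3 = ((-3 + o)/(2*o))/3 = (-3 + o)/(6*o))
(1/(R(6) - 9) + 1)² = (1/((⅙)*(-3 + 6)/6 - 9) + 1)² = (1/((⅙)*(⅙)*3 - 9) + 1)² = (1/(1/12 - 9) + 1)² = (1/(-107/12) + 1)² = (-12/107 + 1)² = (95/107)² = 9025/11449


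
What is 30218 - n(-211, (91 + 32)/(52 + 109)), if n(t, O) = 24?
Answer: 30194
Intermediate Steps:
30218 - n(-211, (91 + 32)/(52 + 109)) = 30218 - 1*24 = 30218 - 24 = 30194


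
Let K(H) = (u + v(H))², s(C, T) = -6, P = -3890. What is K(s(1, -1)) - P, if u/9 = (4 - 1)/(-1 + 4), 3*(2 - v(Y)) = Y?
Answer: 4059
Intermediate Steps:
v(Y) = 2 - Y/3
u = 9 (u = 9*((4 - 1)/(-1 + 4)) = 9*(3/3) = 9*(3*(⅓)) = 9*1 = 9)
K(H) = (11 - H/3)² (K(H) = (9 + (2 - H/3))² = (11 - H/3)²)
K(s(1, -1)) - P = (-33 - 6)²/9 - 1*(-3890) = (⅑)*(-39)² + 3890 = (⅑)*1521 + 3890 = 169 + 3890 = 4059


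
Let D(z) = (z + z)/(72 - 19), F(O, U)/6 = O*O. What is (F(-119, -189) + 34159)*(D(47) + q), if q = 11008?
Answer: 69511581750/53 ≈ 1.3115e+9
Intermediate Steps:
F(O, U) = 6*O**2 (F(O, U) = 6*(O*O) = 6*O**2)
D(z) = 2*z/53 (D(z) = (2*z)/53 = (2*z)*(1/53) = 2*z/53)
(F(-119, -189) + 34159)*(D(47) + q) = (6*(-119)**2 + 34159)*((2/53)*47 + 11008) = (6*14161 + 34159)*(94/53 + 11008) = (84966 + 34159)*(583518/53) = 119125*(583518/53) = 69511581750/53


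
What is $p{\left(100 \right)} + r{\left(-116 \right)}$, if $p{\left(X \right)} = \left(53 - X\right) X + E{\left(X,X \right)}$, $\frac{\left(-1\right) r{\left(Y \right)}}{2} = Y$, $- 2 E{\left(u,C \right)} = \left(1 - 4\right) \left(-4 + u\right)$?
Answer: $-4324$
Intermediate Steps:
$E{\left(u,C \right)} = -6 + \frac{3 u}{2}$ ($E{\left(u,C \right)} = - \frac{\left(1 - 4\right) \left(-4 + u\right)}{2} = - \frac{\left(-3\right) \left(-4 + u\right)}{2} = - \frac{12 - 3 u}{2} = -6 + \frac{3 u}{2}$)
$r{\left(Y \right)} = - 2 Y$
$p{\left(X \right)} = -6 + \frac{3 X}{2} + X \left(53 - X\right)$ ($p{\left(X \right)} = \left(53 - X\right) X + \left(-6 + \frac{3 X}{2}\right) = X \left(53 - X\right) + \left(-6 + \frac{3 X}{2}\right) = -6 + \frac{3 X}{2} + X \left(53 - X\right)$)
$p{\left(100 \right)} + r{\left(-116 \right)} = \left(-6 - 100^{2} + \frac{109}{2} \cdot 100\right) - -232 = \left(-6 - 10000 + 5450\right) + 232 = -4556 + 232 = -4324$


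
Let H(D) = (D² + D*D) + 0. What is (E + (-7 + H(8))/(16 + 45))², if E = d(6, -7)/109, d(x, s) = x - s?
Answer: 195496324/44209201 ≈ 4.4221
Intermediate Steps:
H(D) = 2*D² (H(D) = (D² + D²) + 0 = 2*D² + 0 = 2*D²)
E = 13/109 (E = (6 - 1*(-7))/109 = (6 + 7)*(1/109) = 13*(1/109) = 13/109 ≈ 0.11927)
(E + (-7 + H(8))/(16 + 45))² = (13/109 + (-7 + 2*8²)/(16 + 45))² = (13/109 + (-7 + 2*64)/61)² = (13/109 + (-7 + 128)*(1/61))² = (13/109 + 121*(1/61))² = (13/109 + 121/61)² = (13982/6649)² = 195496324/44209201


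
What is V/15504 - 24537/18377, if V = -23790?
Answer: -471517/164312 ≈ -2.8696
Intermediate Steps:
V/15504 - 24537/18377 = -23790/15504 - 24537/18377 = -23790*1/15504 - 24537*1/18377 = -3965/2584 - 24537/18377 = -471517/164312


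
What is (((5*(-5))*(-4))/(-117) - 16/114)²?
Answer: 4892944/4941729 ≈ 0.99013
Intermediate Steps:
(((5*(-5))*(-4))/(-117) - 16/114)² = (-25*(-4)*(-1/117) - 16*1/114)² = (100*(-1/117) - 8/57)² = (-100/117 - 8/57)² = (-2212/2223)² = 4892944/4941729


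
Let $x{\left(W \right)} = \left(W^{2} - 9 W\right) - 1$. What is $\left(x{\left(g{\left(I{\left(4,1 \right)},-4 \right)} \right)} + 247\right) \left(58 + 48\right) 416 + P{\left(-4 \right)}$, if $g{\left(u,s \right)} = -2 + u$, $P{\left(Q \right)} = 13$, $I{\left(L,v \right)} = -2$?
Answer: $13140621$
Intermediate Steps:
$x{\left(W \right)} = -1 + W^{2} - 9 W$
$\left(x{\left(g{\left(I{\left(4,1 \right)},-4 \right)} \right)} + 247\right) \left(58 + 48\right) 416 + P{\left(-4 \right)} = \left(\left(-1 + \left(-2 - 2\right)^{2} - 9 \left(-2 - 2\right)\right) + 247\right) \left(58 + 48\right) 416 + 13 = \left(\left(-1 + \left(-4\right)^{2} - -36\right) + 247\right) 106 \cdot 416 + 13 = \left(\left(-1 + 16 + 36\right) + 247\right) 106 \cdot 416 + 13 = \left(51 + 247\right) 106 \cdot 416 + 13 = 298 \cdot 106 \cdot 416 + 13 = 31588 \cdot 416 + 13 = 13140608 + 13 = 13140621$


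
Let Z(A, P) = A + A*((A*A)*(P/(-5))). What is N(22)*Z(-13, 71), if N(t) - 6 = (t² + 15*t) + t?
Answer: 131286324/5 ≈ 2.6257e+7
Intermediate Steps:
N(t) = 6 + t² + 16*t (N(t) = 6 + ((t² + 15*t) + t) = 6 + (t² + 16*t) = 6 + t² + 16*t)
Z(A, P) = A - P*A³/5 (Z(A, P) = A + A*(A²*(P*(-⅕))) = A + A*(A²*(-P/5)) = A + A*(-P*A²/5) = A - P*A³/5)
N(22)*Z(-13, 71) = (6 + 22² + 16*22)*(-13 - ⅕*71*(-13)³) = (6 + 484 + 352)*(-13 - ⅕*71*(-2197)) = 842*(-13 + 155987/5) = 842*(155922/5) = 131286324/5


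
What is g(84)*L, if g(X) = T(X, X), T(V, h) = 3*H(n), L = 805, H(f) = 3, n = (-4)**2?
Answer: 7245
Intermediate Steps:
n = 16
T(V, h) = 9 (T(V, h) = 3*3 = 9)
g(X) = 9
g(84)*L = 9*805 = 7245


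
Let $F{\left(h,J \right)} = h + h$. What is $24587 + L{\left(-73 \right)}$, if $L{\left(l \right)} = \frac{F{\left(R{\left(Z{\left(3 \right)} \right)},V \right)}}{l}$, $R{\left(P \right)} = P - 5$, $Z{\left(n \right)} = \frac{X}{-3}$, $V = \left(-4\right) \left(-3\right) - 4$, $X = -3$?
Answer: $\frac{1794859}{73} \approx 24587.0$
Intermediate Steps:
$V = 8$ ($V = 12 - 4 = 8$)
$Z{\left(n \right)} = 1$ ($Z{\left(n \right)} = - \frac{3}{-3} = \left(-3\right) \left(- \frac{1}{3}\right) = 1$)
$R{\left(P \right)} = -5 + P$
$F{\left(h,J \right)} = 2 h$
$L{\left(l \right)} = - \frac{8}{l}$ ($L{\left(l \right)} = \frac{2 \left(-5 + 1\right)}{l} = \frac{2 \left(-4\right)}{l} = - \frac{8}{l}$)
$24587 + L{\left(-73 \right)} = 24587 - \frac{8}{-73} = 24587 - - \frac{8}{73} = 24587 + \frac{8}{73} = \frac{1794859}{73}$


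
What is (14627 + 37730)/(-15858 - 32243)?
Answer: -52357/48101 ≈ -1.0885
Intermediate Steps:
(14627 + 37730)/(-15858 - 32243) = 52357/(-48101) = 52357*(-1/48101) = -52357/48101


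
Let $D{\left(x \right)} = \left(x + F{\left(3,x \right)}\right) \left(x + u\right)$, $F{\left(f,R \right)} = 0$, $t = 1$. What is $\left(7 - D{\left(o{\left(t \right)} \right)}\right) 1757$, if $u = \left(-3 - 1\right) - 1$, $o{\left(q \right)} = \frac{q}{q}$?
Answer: $19327$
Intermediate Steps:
$o{\left(q \right)} = 1$
$u = -5$ ($u = -4 - 1 = -5$)
$D{\left(x \right)} = x \left(-5 + x\right)$ ($D{\left(x \right)} = \left(x + 0\right) \left(x - 5\right) = x \left(-5 + x\right)$)
$\left(7 - D{\left(o{\left(t \right)} \right)}\right) 1757 = \left(7 - 1 \left(-5 + 1\right)\right) 1757 = \left(7 - 1 \left(-4\right)\right) 1757 = \left(7 - -4\right) 1757 = \left(7 + 4\right) 1757 = 11 \cdot 1757 = 19327$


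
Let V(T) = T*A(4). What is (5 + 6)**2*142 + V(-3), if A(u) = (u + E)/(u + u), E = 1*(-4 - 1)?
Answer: 137459/8 ≈ 17182.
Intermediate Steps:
E = -5 (E = 1*(-5) = -5)
A(u) = (-5 + u)/(2*u) (A(u) = (u - 5)/(u + u) = (-5 + u)/((2*u)) = (-5 + u)*(1/(2*u)) = (-5 + u)/(2*u))
V(T) = -T/8 (V(T) = T*((1/2)*(-5 + 4)/4) = T*((1/2)*(1/4)*(-1)) = T*(-1/8) = -T/8)
(5 + 6)**2*142 + V(-3) = (5 + 6)**2*142 - 1/8*(-3) = 11**2*142 + 3/8 = 121*142 + 3/8 = 17182 + 3/8 = 137459/8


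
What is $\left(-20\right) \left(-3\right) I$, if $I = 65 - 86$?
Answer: $-1260$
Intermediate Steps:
$I = -21$
$\left(-20\right) \left(-3\right) I = \left(-20\right) \left(-3\right) \left(-21\right) = 60 \left(-21\right) = -1260$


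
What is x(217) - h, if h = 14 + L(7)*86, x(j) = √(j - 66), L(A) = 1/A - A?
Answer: 4030/7 + √151 ≈ 588.00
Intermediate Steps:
L(A) = 1/A - A
x(j) = √(-66 + j)
h = -4030/7 (h = 14 + (1/7 - 1*7)*86 = 14 + (⅐ - 7)*86 = 14 - 48/7*86 = 14 - 4128/7 = -4030/7 ≈ -575.71)
x(217) - h = √(-66 + 217) - 1*(-4030/7) = √151 + 4030/7 = 4030/7 + √151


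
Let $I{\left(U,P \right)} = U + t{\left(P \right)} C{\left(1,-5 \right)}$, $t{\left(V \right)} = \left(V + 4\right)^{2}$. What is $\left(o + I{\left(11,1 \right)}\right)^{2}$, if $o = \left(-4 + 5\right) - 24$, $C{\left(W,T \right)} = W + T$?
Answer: $12544$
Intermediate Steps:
$C{\left(W,T \right)} = T + W$
$t{\left(V \right)} = \left(4 + V\right)^{2}$
$o = -23$ ($o = 1 - 24 = -23$)
$I{\left(U,P \right)} = U - 4 \left(4 + P\right)^{2}$ ($I{\left(U,P \right)} = U + \left(4 + P\right)^{2} \left(-5 + 1\right) = U + \left(4 + P\right)^{2} \left(-4\right) = U - 4 \left(4 + P\right)^{2}$)
$\left(o + I{\left(11,1 \right)}\right)^{2} = \left(-23 + \left(11 - 4 \left(4 + 1\right)^{2}\right)\right)^{2} = \left(-23 + \left(11 - 4 \cdot 5^{2}\right)\right)^{2} = \left(-23 + \left(11 - 100\right)\right)^{2} = \left(-23 - 89\right)^{2} = \left(-112\right)^{2} = 12544$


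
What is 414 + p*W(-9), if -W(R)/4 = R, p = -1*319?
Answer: -11070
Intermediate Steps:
p = -319
W(R) = -4*R
414 + p*W(-9) = 414 - (-1276)*(-9) = 414 - 319*36 = 414 - 11484 = -11070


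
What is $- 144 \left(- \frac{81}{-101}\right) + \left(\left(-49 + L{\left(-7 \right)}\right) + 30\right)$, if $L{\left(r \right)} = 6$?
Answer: $- \frac{12977}{101} \approx -128.49$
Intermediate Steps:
$- 144 \left(- \frac{81}{-101}\right) + \left(\left(-49 + L{\left(-7 \right)}\right) + 30\right) = - 144 \left(- \frac{81}{-101}\right) + \left(\left(-49 + 6\right) + 30\right) = - 144 \left(\left(-81\right) \left(- \frac{1}{101}\right)\right) + \left(-43 + 30\right) = \left(-144\right) \frac{81}{101} - 13 = - \frac{11664}{101} - 13 = - \frac{12977}{101}$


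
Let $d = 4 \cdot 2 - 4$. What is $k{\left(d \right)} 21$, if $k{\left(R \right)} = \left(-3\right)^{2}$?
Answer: $189$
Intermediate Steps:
$d = 4$ ($d = 8 - 4 = 4$)
$k{\left(R \right)} = 9$
$k{\left(d \right)} 21 = 9 \cdot 21 = 189$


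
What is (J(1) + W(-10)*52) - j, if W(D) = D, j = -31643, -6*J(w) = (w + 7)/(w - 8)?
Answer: 653587/21 ≈ 31123.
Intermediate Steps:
J(w) = -(7 + w)/(6*(-8 + w)) (J(w) = -(w + 7)/(6*(w - 8)) = -(7 + w)/(6*(-8 + w)))
(J(1) + W(-10)*52) - j = ((-7 - 1*1)/(6*(-8 + 1)) - 10*52) - 1*(-31643) = ((⅙)*(-7 - 1)/(-7) - 520) + 31643 = ((⅙)*(-⅐)*(-8) - 520) + 31643 = (4/21 - 520) + 31643 = -10916/21 + 31643 = 653587/21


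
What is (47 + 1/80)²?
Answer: 14145121/6400 ≈ 2210.2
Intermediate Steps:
(47 + 1/80)² = (3761/80)² = 14145121/6400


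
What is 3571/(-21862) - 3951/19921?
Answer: -157514653/435512902 ≈ -0.36168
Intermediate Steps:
3571/(-21862) - 3951/19921 = 3571*(-1/21862) - 3951*1/19921 = -3571/21862 - 3951/19921 = -157514653/435512902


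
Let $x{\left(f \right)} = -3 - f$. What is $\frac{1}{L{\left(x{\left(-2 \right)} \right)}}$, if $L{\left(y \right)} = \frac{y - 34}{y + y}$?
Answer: $\frac{2}{35} \approx 0.057143$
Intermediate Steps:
$L{\left(y \right)} = \frac{-34 + y}{2 y}$
$\frac{1}{L{\left(x{\left(-2 \right)} \right)}} = \frac{1}{\frac{1}{2} \frac{1}{-3 - -2} \left(-34 - 1\right)} = \frac{1}{\frac{1}{2} \frac{1}{-3 + 2} \left(-34 + \left(-3 + 2\right)\right)} = \frac{1}{\frac{1}{2} \frac{1}{-1} \left(-34 - 1\right)} = \frac{1}{\frac{1}{2} \left(-1\right) \left(-35\right)} = \frac{1}{\frac{35}{2}} = \frac{2}{35}$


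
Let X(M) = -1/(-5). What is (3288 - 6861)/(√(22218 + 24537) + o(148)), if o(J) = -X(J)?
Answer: -17865/1168874 - 267975*√5195/1168874 ≈ -16.539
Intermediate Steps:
X(M) = ⅕ (X(M) = -1*(-⅕) = ⅕)
o(J) = -⅕ (o(J) = -1*⅕ = -⅕)
(3288 - 6861)/(√(22218 + 24537) + o(148)) = (3288 - 6861)/(√(22218 + 24537) - ⅕) = -3573/(√46755 - ⅕) = -3573/(3*√5195 - ⅕) = -3573/(-⅕ + 3*√5195)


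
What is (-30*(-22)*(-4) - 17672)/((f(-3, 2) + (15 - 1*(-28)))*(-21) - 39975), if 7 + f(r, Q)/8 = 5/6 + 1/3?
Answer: 10156/19949 ≈ 0.50910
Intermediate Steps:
f(r, Q) = -140/3 (f(r, Q) = -56 + 8*(5/6 + 1/3) = -56 + 8*(5*(⅙) + 1*(⅓)) = -56 + 8*(⅚ + ⅓) = -56 + 8*(7/6) = -56 + 28/3 = -140/3)
(-30*(-22)*(-4) - 17672)/((f(-3, 2) + (15 - 1*(-28)))*(-21) - 39975) = (-30*(-22)*(-4) - 17672)/((-140/3 + (15 - 1*(-28)))*(-21) - 39975) = (660*(-4) - 17672)/((-140/3 + (15 + 28))*(-21) - 39975) = (-2640 - 17672)/((-140/3 + 43)*(-21) - 39975) = -20312/(-11/3*(-21) - 39975) = -20312/(77 - 39975) = -20312/(-39898) = -20312*(-1/39898) = 10156/19949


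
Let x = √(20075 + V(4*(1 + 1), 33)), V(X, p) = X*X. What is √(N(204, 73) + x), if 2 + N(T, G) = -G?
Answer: √(-75 + 7*√411) ≈ 8.1800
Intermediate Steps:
N(T, G) = -2 - G
V(X, p) = X²
x = 7*√411 (x = √(20075 + (4*(1 + 1))²) = √(20075 + (4*2)²) = √(20075 + 8²) = √(20075 + 64) = √20139 = 7*√411 ≈ 141.91)
√(N(204, 73) + x) = √((-2 - 1*73) + 7*√411) = √((-2 - 73) + 7*√411) = √(-75 + 7*√411)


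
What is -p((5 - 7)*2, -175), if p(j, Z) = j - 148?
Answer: 152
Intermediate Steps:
p(j, Z) = -148 + j
-p((5 - 7)*2, -175) = -(-148 + (5 - 7)*2) = -(-148 - 2*2) = -(-148 - 4) = -1*(-152) = 152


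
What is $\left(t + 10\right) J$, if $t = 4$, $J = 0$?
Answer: $0$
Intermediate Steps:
$\left(t + 10\right) J = \left(4 + 10\right) 0 = 14 \cdot 0 = 0$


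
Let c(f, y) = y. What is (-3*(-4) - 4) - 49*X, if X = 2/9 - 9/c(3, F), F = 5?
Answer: 3839/45 ≈ 85.311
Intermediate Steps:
X = -71/45 (X = 2/9 - 9/5 = -71/45 ≈ -1.5778)
(-3*(-4) - 4) - 49*X = (-3*(-4) - 4) - 49*(-71/45) = (12 - 4) + 3479/45 = 8 + 3479/45 = 3839/45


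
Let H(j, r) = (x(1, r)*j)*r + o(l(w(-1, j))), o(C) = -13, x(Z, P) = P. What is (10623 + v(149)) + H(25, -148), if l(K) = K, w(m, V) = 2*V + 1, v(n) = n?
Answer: 558359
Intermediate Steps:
w(m, V) = 1 + 2*V
H(j, r) = -13 + j*r² (H(j, r) = (r*j)*r - 13 = (j*r)*r - 13 = j*r² - 13 = -13 + j*r²)
(10623 + v(149)) + H(25, -148) = (10623 + 149) + (-13 + 25*(-148)²) = 10772 + (-13 + 25*21904) = 10772 + (-13 + 547600) = 10772 + 547587 = 558359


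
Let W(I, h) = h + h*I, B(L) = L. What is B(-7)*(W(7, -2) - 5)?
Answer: 147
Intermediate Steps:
W(I, h) = h + I*h
B(-7)*(W(7, -2) - 5) = -7*(-2*(1 + 7) - 5) = -7*(-2*8 - 5) = -7*(-16 - 5) = -7*(-21) = 147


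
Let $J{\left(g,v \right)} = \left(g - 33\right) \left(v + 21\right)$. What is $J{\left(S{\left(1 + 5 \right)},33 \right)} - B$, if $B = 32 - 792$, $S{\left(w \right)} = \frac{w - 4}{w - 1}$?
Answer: $- \frac{5002}{5} \approx -1000.4$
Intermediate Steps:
$S{\left(w \right)} = \frac{-4 + w}{-1 + w}$
$J{\left(g,v \right)} = \left(-33 + g\right) \left(21 + v\right)$
$B = -760$ ($B = 32 - 792 = -760$)
$J{\left(S{\left(1 + 5 \right)},33 \right)} - B = \left(-693 - 1089 + 21 \frac{-4 + \left(1 + 5\right)}{-1 + \left(1 + 5\right)} + \frac{-4 + \left(1 + 5\right)}{-1 + \left(1 + 5\right)} 33\right) - -760 = \left(-693 - 1089 + 21 \frac{-4 + 6}{-1 + 6} + \frac{-4 + 6}{-1 + 6} \cdot 33\right) + 760 = \left(-693 - 1089 + 21 \cdot \frac{1}{5} \cdot 2 + \frac{1}{5} \cdot 2 \cdot 33\right) + 760 = \left(-693 - 1089 + 21 \cdot \frac{2}{5} + \frac{2}{5} \cdot 33\right) + 760 = \left(-693 - 1089 + \frac{42}{5} + \frac{66}{5}\right) + 760 = - \frac{8802}{5} + 760 = - \frac{5002}{5}$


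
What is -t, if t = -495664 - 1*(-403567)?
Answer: 92097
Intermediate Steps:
t = -92097 (t = -495664 + 403567 = -92097)
-t = -1*(-92097) = 92097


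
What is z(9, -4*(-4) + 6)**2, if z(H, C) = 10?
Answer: 100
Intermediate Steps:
z(9, -4*(-4) + 6)**2 = 10**2 = 100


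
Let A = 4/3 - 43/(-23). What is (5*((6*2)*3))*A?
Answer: 13260/23 ≈ 576.52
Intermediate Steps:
A = 221/69 (A = 4*(1/3) - 43*(-1/23) = 4/3 + 43/23 = 221/69 ≈ 3.2029)
(5*((6*2)*3))*A = (5*((6*2)*3))*(221/69) = (5*(12*3))*(221/69) = (5*36)*(221/69) = 180*(221/69) = 13260/23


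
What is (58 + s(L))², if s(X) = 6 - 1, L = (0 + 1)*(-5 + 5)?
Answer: 3969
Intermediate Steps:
L = 0 (L = 1*0 = 0)
s(X) = 5
(58 + s(L))² = (58 + 5)² = 63² = 3969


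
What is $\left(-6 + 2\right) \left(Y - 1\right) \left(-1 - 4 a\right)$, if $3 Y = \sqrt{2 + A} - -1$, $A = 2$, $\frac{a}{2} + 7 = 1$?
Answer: $0$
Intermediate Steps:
$a = -12$ ($a = -14 + 2 \cdot 1 = -14 + 2 = -12$)
$Y = 1$ ($Y = \frac{\sqrt{2 + 2} - -1}{3} = \frac{\sqrt{4} + 1}{3} = \frac{2 + 1}{3} = \frac{1}{3} \cdot 3 = 1$)
$\left(-6 + 2\right) \left(Y - 1\right) \left(-1 - 4 a\right) = \left(-6 + 2\right) \left(1 - 1\right) \left(-1 - -48\right) = \left(-4\right) 0 \left(-1 + 48\right) = 0 \cdot 47 = 0$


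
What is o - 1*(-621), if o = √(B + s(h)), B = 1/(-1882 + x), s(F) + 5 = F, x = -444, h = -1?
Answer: 621 + I*√32463982/2326 ≈ 621.0 + 2.4496*I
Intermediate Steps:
s(F) = -5 + F
B = -1/2326 (B = 1/(-1882 - 444) = 1/(-2326) = -1/2326 ≈ -0.00042992)
o = I*√32463982/2326 (o = √(-1/2326 + (-5 - 1)) = √(-1/2326 - 6) = √(-13957/2326) = I*√32463982/2326 ≈ 2.4496*I)
o - 1*(-621) = I*√32463982/2326 - 1*(-621) = I*√32463982/2326 + 621 = 621 + I*√32463982/2326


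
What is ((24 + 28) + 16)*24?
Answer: 1632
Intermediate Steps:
((24 + 28) + 16)*24 = (52 + 16)*24 = 68*24 = 1632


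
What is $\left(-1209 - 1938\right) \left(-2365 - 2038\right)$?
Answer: $13856241$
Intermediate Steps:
$\left(-1209 - 1938\right) \left(-2365 - 2038\right) = \left(-3147\right) \left(-4403\right) = 13856241$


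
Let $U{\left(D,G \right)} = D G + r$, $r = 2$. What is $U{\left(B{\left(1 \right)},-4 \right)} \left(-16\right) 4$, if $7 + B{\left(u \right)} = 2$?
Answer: $-1408$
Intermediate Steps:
$B{\left(u \right)} = -5$ ($B{\left(u \right)} = -7 + 2 = -5$)
$U{\left(D,G \right)} = 2 + D G$ ($U{\left(D,G \right)} = D G + 2 = 2 + D G$)
$U{\left(B{\left(1 \right)},-4 \right)} \left(-16\right) 4 = \left(2 - -20\right) \left(-16\right) 4 = \left(2 + 20\right) \left(-16\right) 4 = 22 \left(-16\right) 4 = \left(-352\right) 4 = -1408$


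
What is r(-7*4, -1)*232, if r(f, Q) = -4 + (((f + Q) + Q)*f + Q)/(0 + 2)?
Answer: 96396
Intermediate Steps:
r(f, Q) = -4 + Q/2 + f*(f + 2*Q)/2 (r(f, Q) = -4 + (((Q + f) + Q)*f + Q)/2 = -4 + ((f + 2*Q)*f + Q)/2 = -4 + (f*(f + 2*Q) + Q)/2 = -4 + (Q + f*(f + 2*Q))/2 = -4 + (Q/2 + f*(f + 2*Q)/2) = -4 + Q/2 + f*(f + 2*Q)/2)
r(-7*4, -1)*232 = (-4 + (½)*(-1) + (-7*4)²/2 - (-7)*4)*232 = (-4 - ½ + (½)*(-28)² - 1*(-28))*232 = (-4 - ½ + (½)*784 + 28)*232 = (-4 - ½ + 392 + 28)*232 = (831/2)*232 = 96396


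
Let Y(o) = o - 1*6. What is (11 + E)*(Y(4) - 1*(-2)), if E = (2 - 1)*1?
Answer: 0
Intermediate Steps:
Y(o) = -6 + o (Y(o) = o - 6 = -6 + o)
E = 1 (E = 1*1 = 1)
(11 + E)*(Y(4) - 1*(-2)) = (11 + 1)*((-6 + 4) - 1*(-2)) = 12*(-2 + 2) = 12*0 = 0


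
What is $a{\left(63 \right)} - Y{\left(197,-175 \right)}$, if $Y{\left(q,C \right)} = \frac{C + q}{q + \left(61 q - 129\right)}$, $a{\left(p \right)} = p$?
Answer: $\frac{761333}{12085} \approx 62.998$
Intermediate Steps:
$Y{\left(q,C \right)} = \frac{C + q}{-129 + 62 q}$ ($Y{\left(q,C \right)} = \frac{C + q}{q + \left(-129 + 61 q\right)} = \frac{C + q}{-129 + 62 q}$)
$a{\left(63 \right)} - Y{\left(197,-175 \right)} = 63 - \frac{-175 + 197}{-129 + 62 \cdot 197} = 63 - \frac{1}{-129 + 12214} \cdot 22 = 63 - \frac{1}{12085} \cdot 22 = 63 - \frac{22}{12085} = \frac{761333}{12085}$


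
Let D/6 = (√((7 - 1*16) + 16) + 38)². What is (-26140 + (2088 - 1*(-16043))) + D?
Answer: 697 + 456*√7 ≈ 1903.5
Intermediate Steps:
D = 6*(38 + √7)² (D = 6*(√((7 - 1*16) + 16) + 38)² = 6*(√((7 - 16) + 16) + 38)² = 6*(√(-9 + 16) + 38)² = 6*(√7 + 38)² = 6*(38 + √7)² ≈ 9912.5)
(-26140 + (2088 - 1*(-16043))) + D = (-26140 + (2088 - 1*(-16043))) + (8706 + 456*√7) = (-26140 + (2088 + 16043)) + (8706 + 456*√7) = (-26140 + 18131) + (8706 + 456*√7) = -8009 + (8706 + 456*√7) = 697 + 456*√7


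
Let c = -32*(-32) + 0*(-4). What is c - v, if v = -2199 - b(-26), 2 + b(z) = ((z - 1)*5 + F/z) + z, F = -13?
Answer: 6121/2 ≈ 3060.5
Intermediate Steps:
b(z) = -7 - 13/z + 6*z (b(z) = -2 + (((z - 1)*5 - 13/z) + z) = -2 + (((-1 + z)*5 - 13/z) + z) = -2 + (((-5 + 5*z) - 13/z) + z) = -2 + ((-5 - 13/z + 5*z) + z) = -2 + (-5 - 13/z + 6*z) = -7 - 13/z + 6*z)
c = 1024 (c = 1024 + 0 = 1024)
v = -4073/2 (v = -2199 - (-7 - 13/(-26) + 6*(-26)) = -2199 - (-7 - 13*(-1/26) - 156) = -2199 - (-7 + ½ - 156) = -2199 - 1*(-325/2) = -2199 + 325/2 = -4073/2 ≈ -2036.5)
c - v = 1024 - 1*(-4073/2) = 1024 + 4073/2 = 6121/2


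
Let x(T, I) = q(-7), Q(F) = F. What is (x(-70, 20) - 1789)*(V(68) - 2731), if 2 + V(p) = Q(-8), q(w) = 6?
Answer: 4887203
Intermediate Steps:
x(T, I) = 6
V(p) = -10 (V(p) = -2 - 8 = -10)
(x(-70, 20) - 1789)*(V(68) - 2731) = (6 - 1789)*(-10 - 2731) = -1783*(-2741) = 4887203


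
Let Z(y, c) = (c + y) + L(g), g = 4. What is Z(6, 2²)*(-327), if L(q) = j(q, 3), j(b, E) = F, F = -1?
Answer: -2943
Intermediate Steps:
j(b, E) = -1
L(q) = -1
Z(y, c) = -1 + c + y (Z(y, c) = (c + y) - 1 = -1 + c + y)
Z(6, 2²)*(-327) = (-1 + 2² + 6)*(-327) = (-1 + 4 + 6)*(-327) = 9*(-327) = -2943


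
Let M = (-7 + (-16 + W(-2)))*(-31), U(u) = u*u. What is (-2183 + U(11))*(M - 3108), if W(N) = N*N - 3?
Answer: 5002412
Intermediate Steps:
W(N) = -3 + N² (W(N) = N² - 3 = -3 + N²)
U(u) = u²
M = 682 (M = (-7 + (-16 + (-3 + (-2)²)))*(-31) = (-7 + (-16 + (-3 + 4)))*(-31) = (-7 + (-16 + 1))*(-31) = (-7 - 15)*(-31) = -22*(-31) = 682)
(-2183 + U(11))*(M - 3108) = (-2183 + 11²)*(682 - 3108) = (-2183 + 121)*(-2426) = -2062*(-2426) = 5002412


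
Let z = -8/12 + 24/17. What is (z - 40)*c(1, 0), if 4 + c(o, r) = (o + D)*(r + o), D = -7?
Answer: 20020/51 ≈ 392.55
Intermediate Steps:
z = 38/51 (z = -8*1/12 + 24*(1/17) = -⅔ + 24/17 = 38/51 ≈ 0.74510)
c(o, r) = -4 + (-7 + o)*(o + r) (c(o, r) = -4 + (o - 7)*(r + o) = -4 + (-7 + o)*(o + r))
(z - 40)*c(1, 0) = (38/51 - 40)*(-4 + 1² - 7*1 - 7*0 + 1*0) = -2002*(-4 + 1 - 7 + 0 + 0)/51 = -2002/51*(-10) = 20020/51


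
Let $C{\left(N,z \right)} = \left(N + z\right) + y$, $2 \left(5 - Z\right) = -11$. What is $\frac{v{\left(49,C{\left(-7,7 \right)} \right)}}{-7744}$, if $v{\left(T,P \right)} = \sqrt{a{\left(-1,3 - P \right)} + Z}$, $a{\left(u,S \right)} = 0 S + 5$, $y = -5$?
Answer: $- \frac{\sqrt{62}}{15488} \approx -0.00050839$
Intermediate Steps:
$Z = \frac{21}{2}$ ($Z = 5 - - \frac{11}{2} = 5 + \frac{11}{2} = \frac{21}{2} \approx 10.5$)
$a{\left(u,S \right)} = 5$ ($a{\left(u,S \right)} = 0 + 5 = 5$)
$C{\left(N,z \right)} = -5 + N + z$ ($C{\left(N,z \right)} = \left(N + z\right) - 5 = -5 + N + z$)
$v{\left(T,P \right)} = \frac{\sqrt{62}}{2}$ ($v{\left(T,P \right)} = \sqrt{5 + \frac{21}{2}} = \sqrt{\frac{31}{2}} = \frac{\sqrt{62}}{2}$)
$\frac{v{\left(49,C{\left(-7,7 \right)} \right)}}{-7744} = \frac{\frac{1}{2} \sqrt{62}}{-7744} = \frac{\sqrt{62}}{2} \left(- \frac{1}{7744}\right) = - \frac{\sqrt{62}}{15488}$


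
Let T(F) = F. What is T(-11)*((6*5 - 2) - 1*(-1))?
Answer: -319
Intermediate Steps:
T(-11)*((6*5 - 2) - 1*(-1)) = -11*((6*5 - 2) - 1*(-1)) = -11*((30 - 2) + 1) = -11*(28 + 1) = -11*29 = -319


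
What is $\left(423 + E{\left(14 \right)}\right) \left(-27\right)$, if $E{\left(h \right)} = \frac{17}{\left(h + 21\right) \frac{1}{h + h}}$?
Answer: $- \frac{58941}{5} \approx -11788.0$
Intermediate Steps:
$E{\left(h \right)} = \frac{34 h}{21 + h}$ ($E{\left(h \right)} = \frac{17}{\left(21 + h\right) \frac{1}{2 h}} = \frac{17}{\frac{1}{2} \frac{1}{h} \left(21 + h\right)} = 17 \frac{2 h}{21 + h} = \frac{34 h}{21 + h}$)
$\left(423 + E{\left(14 \right)}\right) \left(-27\right) = \left(423 + 34 \cdot 14 \frac{1}{21 + 14}\right) \left(-27\right) = \left(423 + 34 \cdot 14 \cdot \frac{1}{35}\right) \left(-27\right) = \left(423 + \frac{68}{5}\right) \left(-27\right) = \frac{2183}{5} \left(-27\right) = - \frac{58941}{5}$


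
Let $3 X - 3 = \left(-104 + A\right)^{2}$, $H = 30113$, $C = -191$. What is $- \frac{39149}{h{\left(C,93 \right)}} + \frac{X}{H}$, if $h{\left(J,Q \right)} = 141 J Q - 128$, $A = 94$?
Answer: $\frac{344969704}{20570280639} \approx 0.01677$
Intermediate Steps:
$h{\left(J,Q \right)} = -128 + 141 J Q$ ($h{\left(J,Q \right)} = 141 J Q - 128 = -128 + 141 J Q$)
$X = \frac{103}{3}$ ($X = 1 + \frac{\left(-104 + 94\right)^{2}}{3} = 1 + \frac{\left(-10\right)^{2}}{3} = 1 + \frac{1}{3} \cdot 100 = 1 + \frac{100}{3} = \frac{103}{3} \approx 34.333$)
$- \frac{39149}{h{\left(C,93 \right)}} + \frac{X}{H} = - \frac{39149}{-128 + 141 \left(-191\right) 93} + \frac{103}{3 \cdot 30113} = - \frac{39149}{-128 - 2504583} + \frac{103}{3} \cdot \frac{1}{30113} = - \frac{39149}{-2504711} + \frac{103}{90339} = \left(-39149\right) \left(- \frac{1}{2504711}\right) + \frac{103}{90339} = \frac{3559}{227701} + \frac{103}{90339} = \frac{344969704}{20570280639}$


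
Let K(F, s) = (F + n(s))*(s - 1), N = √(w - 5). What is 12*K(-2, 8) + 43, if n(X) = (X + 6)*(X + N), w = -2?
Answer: 9283 + 1176*I*√7 ≈ 9283.0 + 3111.4*I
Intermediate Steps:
N = I*√7 (N = √(-2 - 5) = √(-7) = I*√7 ≈ 2.6458*I)
n(X) = (6 + X)*(X + I*√7) (n(X) = (X + 6)*(X + I*√7) = (6 + X)*(X + I*√7))
K(F, s) = (-1 + s)*(F + s² + 6*s + 6*I*√7 + I*s*√7) (K(F, s) = (F + (s² + 6*s + 6*I*√7 + I*s*√7))*(s - 1) = (F + s² + 6*s + 6*I*√7 + I*s*√7)*(-1 + s) = (-1 + s)*(F + s² + 6*s + 6*I*√7 + I*s*√7))
12*K(-2, 8) + 43 = 12*(8³ - 1*(-2) - 6*8 + 5*8² - 2*8 - 6*I*√7 + I*√7*8² + 5*I*8*√7) + 43 = 12*(512 + 2 - 48 + 5*64 - 16 - 6*I*√7 + I*√7*64 + 40*I*√7) + 43 = 12*(512 + 2 - 48 + 320 - 16 - 6*I*√7 + 64*I*√7 + 40*I*√7) + 43 = 12*(770 + 98*I*√7) + 43 = (9240 + 1176*I*√7) + 43 = 9283 + 1176*I*√7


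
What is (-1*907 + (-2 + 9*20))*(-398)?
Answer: 290142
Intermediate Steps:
(-1*907 + (-2 + 9*20))*(-398) = (-907 + (-2 + 180))*(-398) = (-907 + 178)*(-398) = -729*(-398) = 290142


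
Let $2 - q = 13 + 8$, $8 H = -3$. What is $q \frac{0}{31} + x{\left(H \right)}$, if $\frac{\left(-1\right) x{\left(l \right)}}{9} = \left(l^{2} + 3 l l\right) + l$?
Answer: $- \frac{27}{16} \approx -1.6875$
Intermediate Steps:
$H = - \frac{3}{8}$ ($H = \frac{1}{8} \left(-3\right) = - \frac{3}{8} \approx -0.375$)
$q = -19$ ($q = 2 - \left(13 + 8\right) = 2 - 21 = -19$)
$x{\left(l \right)} = - 36 l^{2} - 9 l$ ($x{\left(l \right)} = - 9 \left(\left(l^{2} + 3 l l\right) + l\right) = - 9 \left(\left(l^{2} + 3 l^{2}\right) + l\right) = - 9 \left(4 l^{2} + l\right) = - 9 \left(l + 4 l^{2}\right) = - 36 l^{2} - 9 l$)
$q \frac{0}{31} + x{\left(H \right)} = - 19 \cdot \frac{0}{31} - - \frac{27 \left(1 + 4 \left(- \frac{3}{8}\right)\right)}{8} = - 19 \cdot 0 \cdot \frac{1}{31} - - \frac{27 \left(1 - \frac{3}{2}\right)}{8} = \left(-19\right) 0 - \left(- \frac{27}{8}\right) \left(- \frac{1}{2}\right) = 0 - \frac{27}{16} = - \frac{27}{16}$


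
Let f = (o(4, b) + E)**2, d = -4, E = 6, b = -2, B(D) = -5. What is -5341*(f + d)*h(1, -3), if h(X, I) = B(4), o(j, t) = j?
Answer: 2563680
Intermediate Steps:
h(X, I) = -5
f = 100 (f = (4 + 6)**2 = 10**2 = 100)
-5341*(f + d)*h(1, -3) = -5341*(100 - 4)*(-5) = -512736*(-5) = -5341*(-480) = 2563680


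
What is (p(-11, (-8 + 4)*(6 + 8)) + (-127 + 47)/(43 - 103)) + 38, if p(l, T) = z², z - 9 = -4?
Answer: 193/3 ≈ 64.333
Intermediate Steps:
z = 5 (z = 9 - 4 = 5)
p(l, T) = 25 (p(l, T) = 5² = 25)
(p(-11, (-8 + 4)*(6 + 8)) + (-127 + 47)/(43 - 103)) + 38 = (25 + (-127 + 47)/(43 - 103)) + 38 = (25 - 80/(-60)) + 38 = (25 - 80*(-1/60)) + 38 = (25 + 4/3) + 38 = 79/3 + 38 = 193/3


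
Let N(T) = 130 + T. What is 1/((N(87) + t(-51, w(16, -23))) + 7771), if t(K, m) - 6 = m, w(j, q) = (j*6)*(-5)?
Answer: 1/7514 ≈ 0.00013308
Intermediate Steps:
w(j, q) = -30*j (w(j, q) = (6*j)*(-5) = -30*j)
t(K, m) = 6 + m
1/((N(87) + t(-51, w(16, -23))) + 7771) = 1/(((130 + 87) + (6 - 30*16)) + 7771) = 1/((217 + (6 - 480)) + 7771) = 1/((217 - 474) + 7771) = 1/(-257 + 7771) = 1/7514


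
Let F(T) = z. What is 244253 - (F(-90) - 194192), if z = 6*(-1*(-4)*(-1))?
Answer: 438469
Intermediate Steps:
z = -24 (z = 6*(4*(-1)) = 6*(-4) = -24)
F(T) = -24
244253 - (F(-90) - 194192) = 244253 - (-24 - 194192) = 244253 - 1*(-194216) = 244253 + 194216 = 438469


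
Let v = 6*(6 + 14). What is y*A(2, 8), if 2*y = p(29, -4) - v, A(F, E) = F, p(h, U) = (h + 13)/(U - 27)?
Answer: -3762/31 ≈ -121.35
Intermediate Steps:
v = 120 (v = 6*20 = 120)
p(h, U) = (13 + h)/(-27 + U)
y = -1881/31 (y = ((13 + 29)/(-27 - 4) - 1*120)/2 = (42/(-31) - 120)/2 = (-1/31*42 - 120)/2 = (-42/31 - 120)/2 = (1/2)*(-3762/31) = -1881/31 ≈ -60.677)
y*A(2, 8) = -1881/31*2 = -3762/31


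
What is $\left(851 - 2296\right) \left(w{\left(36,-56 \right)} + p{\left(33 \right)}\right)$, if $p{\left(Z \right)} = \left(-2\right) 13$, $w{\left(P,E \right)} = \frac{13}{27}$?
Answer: $\frac{995605}{27} \approx 36874.0$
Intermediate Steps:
$w{\left(P,E \right)} = \frac{13}{27}$ ($w{\left(P,E \right)} = 13 \cdot \frac{1}{27} = \frac{13}{27}$)
$p{\left(Z \right)} = -26$
$\left(851 - 2296\right) \left(w{\left(36,-56 \right)} + p{\left(33 \right)}\right) = \left(851 - 2296\right) \left(\frac{13}{27} - 26\right) = \left(-1445\right) \left(- \frac{689}{27}\right) = \frac{995605}{27}$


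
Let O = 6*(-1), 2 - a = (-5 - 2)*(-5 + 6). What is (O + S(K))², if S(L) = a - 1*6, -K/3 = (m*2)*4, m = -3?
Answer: 9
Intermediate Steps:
K = 72 (K = -3*(-3*2)*4 = -(-18)*4 = -3*(-24) = 72)
a = 9 (a = 2 - (-5 - 2)*(-5 + 6) = 2 - (-7) = 2 - 1*(-7) = 2 + 7 = 9)
O = -6
S(L) = 3 (S(L) = 9 - 1*6 = 9 - 6 = 3)
(O + S(K))² = (-6 + 3)² = (-3)² = 9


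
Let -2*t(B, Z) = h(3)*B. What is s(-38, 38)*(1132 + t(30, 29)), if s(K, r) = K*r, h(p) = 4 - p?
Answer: -1612948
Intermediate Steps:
t(B, Z) = -B/2 (t(B, Z) = -(4 - 1*3)*B/2 = -(4 - 3)*B/2 = -B/2)
s(-38, 38)*(1132 + t(30, 29)) = (-38*38)*(1132 - ½*30) = -1444*(1132 - 15) = -1444*1117 = -1612948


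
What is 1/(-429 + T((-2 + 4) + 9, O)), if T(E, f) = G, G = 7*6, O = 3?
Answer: -1/387 ≈ -0.0025840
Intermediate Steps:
G = 42
T(E, f) = 42
1/(-429 + T((-2 + 4) + 9, O)) = 1/(-429 + 42) = 1/(-387) = -1/387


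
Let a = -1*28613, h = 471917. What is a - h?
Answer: -500530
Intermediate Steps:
a = -28613
a - h = -28613 - 1*471917 = -28613 - 471917 = -500530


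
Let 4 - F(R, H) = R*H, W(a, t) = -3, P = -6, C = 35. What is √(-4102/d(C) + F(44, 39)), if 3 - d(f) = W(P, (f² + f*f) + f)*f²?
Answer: I*√5793620541/1839 ≈ 41.39*I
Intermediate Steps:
d(f) = 3 + 3*f² (d(f) = 3 - (-3)*f² = 3 + 3*f²)
F(R, H) = 4 - H*R (F(R, H) = 4 - R*H = 4 - H*R)
√(-4102/d(C) + F(44, 39)) = √(-4102/(3 + 3*35²) + (4 - 1*39*44)) = √(-4102/(3 + 3*1225) + (4 - 1716)) = √(-4102/(3 + 3675) - 1712) = √(-4102/3678 - 1712) = √(-4102*1/3678 - 1712) = √(-2051/1839 - 1712) = √(-3150419/1839) = I*√5793620541/1839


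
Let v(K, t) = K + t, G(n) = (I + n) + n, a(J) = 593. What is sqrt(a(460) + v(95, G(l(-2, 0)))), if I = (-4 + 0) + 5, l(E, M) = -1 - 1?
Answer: sqrt(685) ≈ 26.173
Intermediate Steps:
l(E, M) = -2
I = 1 (I = -4 + 5 = 1)
G(n) = 1 + 2*n (G(n) = (1 + n) + n = 1 + 2*n)
sqrt(a(460) + v(95, G(l(-2, 0)))) = sqrt(593 + (95 + (1 + 2*(-2)))) = sqrt(593 + (95 + (1 - 4))) = sqrt(593 + (95 - 3)) = sqrt(593 + 92) = sqrt(685)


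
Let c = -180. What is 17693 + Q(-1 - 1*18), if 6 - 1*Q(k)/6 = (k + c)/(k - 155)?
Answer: 513942/29 ≈ 17722.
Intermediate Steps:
Q(k) = 36 - 6*(-180 + k)/(-155 + k) (Q(k) = 36 - 6*(k - 180)/(k - 155) = 36 - 6*(-180 + k)/(-155 + k))
17693 + Q(-1 - 1*18) = 17693 + 30*(-150 + (-1 - 1*18))/(-155 + (-1 - 1*18)) = 17693 + 30*(-150 + (-1 - 18))/(-155 + (-1 - 18)) = 17693 + 30*(-150 - 19)/(-155 - 19) = 17693 + 30*(-169)/(-174) = 17693 + 30*(-1/174)*(-169) = 17693 + 845/29 = 513942/29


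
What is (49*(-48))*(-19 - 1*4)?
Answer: 54096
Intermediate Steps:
(49*(-48))*(-19 - 1*4) = -2352*(-19 - 4) = -2352*(-23) = 54096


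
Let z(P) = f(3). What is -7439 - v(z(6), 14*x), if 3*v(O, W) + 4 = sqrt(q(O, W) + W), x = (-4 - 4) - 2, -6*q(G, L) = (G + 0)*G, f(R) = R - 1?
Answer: -22313/3 - I*sqrt(1266)/9 ≈ -7437.7 - 3.9534*I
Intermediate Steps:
f(R) = -1 + R
q(G, L) = -G**2/6 (q(G, L) = -(G + 0)*G/6 = -G*G/6 = -G**2/6)
x = -10 (x = -8 - 2 = -10)
z(P) = 2 (z(P) = -1 + 3 = 2)
v(O, W) = -4/3 + sqrt(W - O**2/6)/3 (v(O, W) = -4/3 + sqrt(-O**2/6 + W)/3 = -4/3 + sqrt(W - O**2/6)/3)
-7439 - v(z(6), 14*x) = -7439 - (-4/3 + sqrt(-6*2**2 + 36*(14*(-10)))/18) = -7439 - (-4/3 + sqrt(-6*4 + 36*(-140))/18) = -7439 - (-4/3 + sqrt(-24 - 5040)/18) = -7439 - (-4/3 + sqrt(-5064)/18) = -7439 - (-4/3 + (2*I*sqrt(1266))/18) = -7439 - (-4/3 + I*sqrt(1266)/9) = -7439 + (4/3 - I*sqrt(1266)/9) = -22313/3 - I*sqrt(1266)/9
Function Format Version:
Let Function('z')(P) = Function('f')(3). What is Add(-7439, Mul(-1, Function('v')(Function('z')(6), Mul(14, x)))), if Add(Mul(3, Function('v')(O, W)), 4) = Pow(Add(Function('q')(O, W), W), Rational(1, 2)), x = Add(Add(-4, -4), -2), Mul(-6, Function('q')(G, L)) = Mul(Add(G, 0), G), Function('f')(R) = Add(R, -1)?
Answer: Add(Rational(-22313, 3), Mul(Rational(-1, 9), I, Pow(1266, Rational(1, 2)))) ≈ Add(-7437.7, Mul(-3.9534, I))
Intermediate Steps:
Function('f')(R) = Add(-1, R)
Function('q')(G, L) = Mul(Rational(-1, 6), Pow(G, 2)) (Function('q')(G, L) = Mul(Rational(-1, 6), Mul(Add(G, 0), G)) = Mul(Rational(-1, 6), Mul(G, G)) = Mul(Rational(-1, 6), Pow(G, 2)))
x = -10 (x = Add(-8, -2) = -10)
Function('z')(P) = 2 (Function('z')(P) = Add(-1, 3) = 2)
Function('v')(O, W) = Add(Rational(-4, 3), Mul(Rational(1, 3), Pow(Add(W, Mul(Rational(-1, 6), Pow(O, 2))), Rational(1, 2)))) (Function('v')(O, W) = Add(Rational(-4, 3), Mul(Rational(1, 3), Pow(Add(Mul(Rational(-1, 6), Pow(O, 2)), W), Rational(1, 2)))) = Add(Rational(-4, 3), Mul(Rational(1, 3), Pow(Add(W, Mul(Rational(-1, 6), Pow(O, 2))), Rational(1, 2)))))
Add(-7439, Mul(-1, Function('v')(Function('z')(6), Mul(14, x)))) = Add(-7439, Mul(-1, Add(Rational(-4, 3), Mul(Rational(1, 18), Pow(Add(Mul(-6, Pow(2, 2)), Mul(36, Mul(14, -10))), Rational(1, 2)))))) = Add(-7439, Mul(-1, Add(Rational(-4, 3), Mul(Rational(1, 18), Pow(Add(Mul(-6, 4), Mul(36, -140)), Rational(1, 2)))))) = Add(-7439, Mul(-1, Add(Rational(-4, 3), Mul(Rational(1, 18), Pow(Add(-24, -5040), Rational(1, 2)))))) = Add(-7439, Mul(-1, Add(Rational(-4, 3), Mul(Rational(1, 18), Pow(-5064, Rational(1, 2)))))) = Add(-7439, Mul(-1, Add(Rational(-4, 3), Mul(Rational(1, 18), Mul(2, I, Pow(1266, Rational(1, 2))))))) = Add(-7439, Mul(-1, Add(Rational(-4, 3), Mul(Rational(1, 9), I, Pow(1266, Rational(1, 2)))))) = Add(-7439, Add(Rational(4, 3), Mul(Rational(-1, 9), I, Pow(1266, Rational(1, 2))))) = Add(Rational(-22313, 3), Mul(Rational(-1, 9), I, Pow(1266, Rational(1, 2))))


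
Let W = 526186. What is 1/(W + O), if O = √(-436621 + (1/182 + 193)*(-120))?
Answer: 47882926/25195367140367 - I*√3807451921/25195367140367 ≈ 1.9005e-6 - 2.449e-9*I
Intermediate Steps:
O = I*√3807451921/91 (O = √(-436621 + (1/182 + 193)*(-120)) = √(-436621 + (35127/182)*(-120)) = √(-436621 - 2107620/91) = √(-41840131/91) = I*√3807451921/91 ≈ 678.07*I)
1/(W + O) = 1/(526186 + I*√3807451921/91)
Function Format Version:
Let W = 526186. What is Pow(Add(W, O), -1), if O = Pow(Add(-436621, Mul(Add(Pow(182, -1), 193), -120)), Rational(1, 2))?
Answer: Add(Rational(47882926, 25195367140367), Mul(Rational(-1, 25195367140367), I, Pow(3807451921, Rational(1, 2)))) ≈ Add(1.9005e-6, Mul(-2.4490e-9, I))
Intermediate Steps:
O = Mul(Rational(1, 91), I, Pow(3807451921, Rational(1, 2))) (O = Pow(Add(-436621, Mul(Add(Rational(1, 182), 193), -120)), Rational(1, 2)) = Pow(Add(-436621, Mul(Rational(35127, 182), -120)), Rational(1, 2)) = Pow(Add(-436621, Rational(-2107620, 91)), Rational(1, 2)) = Pow(Rational(-41840131, 91), Rational(1, 2)) = Mul(Rational(1, 91), I, Pow(3807451921, Rational(1, 2))) ≈ Mul(678.07, I))
Pow(Add(W, O), -1) = Pow(Add(526186, Mul(Rational(1, 91), I, Pow(3807451921, Rational(1, 2)))), -1)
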